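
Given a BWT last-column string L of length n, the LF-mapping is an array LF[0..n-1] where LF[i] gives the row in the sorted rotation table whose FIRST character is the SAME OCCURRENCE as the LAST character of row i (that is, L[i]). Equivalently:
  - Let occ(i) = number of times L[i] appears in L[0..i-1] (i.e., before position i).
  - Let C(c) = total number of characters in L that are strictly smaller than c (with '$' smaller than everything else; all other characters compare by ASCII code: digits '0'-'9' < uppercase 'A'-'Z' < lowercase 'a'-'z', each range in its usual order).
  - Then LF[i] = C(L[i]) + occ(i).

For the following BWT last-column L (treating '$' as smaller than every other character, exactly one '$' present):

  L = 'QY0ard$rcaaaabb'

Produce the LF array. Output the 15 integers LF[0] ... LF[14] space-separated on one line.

Char counts: '$':1, '0':1, 'Q':1, 'Y':1, 'a':5, 'b':2, 'c':1, 'd':1, 'r':2
C (first-col start): C('$')=0, C('0')=1, C('Q')=2, C('Y')=3, C('a')=4, C('b')=9, C('c')=11, C('d')=12, C('r')=13
L[0]='Q': occ=0, LF[0]=C('Q')+0=2+0=2
L[1]='Y': occ=0, LF[1]=C('Y')+0=3+0=3
L[2]='0': occ=0, LF[2]=C('0')+0=1+0=1
L[3]='a': occ=0, LF[3]=C('a')+0=4+0=4
L[4]='r': occ=0, LF[4]=C('r')+0=13+0=13
L[5]='d': occ=0, LF[5]=C('d')+0=12+0=12
L[6]='$': occ=0, LF[6]=C('$')+0=0+0=0
L[7]='r': occ=1, LF[7]=C('r')+1=13+1=14
L[8]='c': occ=0, LF[8]=C('c')+0=11+0=11
L[9]='a': occ=1, LF[9]=C('a')+1=4+1=5
L[10]='a': occ=2, LF[10]=C('a')+2=4+2=6
L[11]='a': occ=3, LF[11]=C('a')+3=4+3=7
L[12]='a': occ=4, LF[12]=C('a')+4=4+4=8
L[13]='b': occ=0, LF[13]=C('b')+0=9+0=9
L[14]='b': occ=1, LF[14]=C('b')+1=9+1=10

Answer: 2 3 1 4 13 12 0 14 11 5 6 7 8 9 10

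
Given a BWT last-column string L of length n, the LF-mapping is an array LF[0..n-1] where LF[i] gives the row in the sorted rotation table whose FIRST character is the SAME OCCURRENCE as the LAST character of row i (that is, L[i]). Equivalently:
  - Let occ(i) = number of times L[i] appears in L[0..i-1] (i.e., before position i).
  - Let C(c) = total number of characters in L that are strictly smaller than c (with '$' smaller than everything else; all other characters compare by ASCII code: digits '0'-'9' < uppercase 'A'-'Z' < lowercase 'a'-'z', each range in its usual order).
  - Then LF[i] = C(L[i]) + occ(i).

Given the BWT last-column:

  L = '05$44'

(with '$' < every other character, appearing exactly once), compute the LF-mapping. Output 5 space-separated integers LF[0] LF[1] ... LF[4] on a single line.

Char counts: '$':1, '0':1, '4':2, '5':1
C (first-col start): C('$')=0, C('0')=1, C('4')=2, C('5')=4
L[0]='0': occ=0, LF[0]=C('0')+0=1+0=1
L[1]='5': occ=0, LF[1]=C('5')+0=4+0=4
L[2]='$': occ=0, LF[2]=C('$')+0=0+0=0
L[3]='4': occ=0, LF[3]=C('4')+0=2+0=2
L[4]='4': occ=1, LF[4]=C('4')+1=2+1=3

Answer: 1 4 0 2 3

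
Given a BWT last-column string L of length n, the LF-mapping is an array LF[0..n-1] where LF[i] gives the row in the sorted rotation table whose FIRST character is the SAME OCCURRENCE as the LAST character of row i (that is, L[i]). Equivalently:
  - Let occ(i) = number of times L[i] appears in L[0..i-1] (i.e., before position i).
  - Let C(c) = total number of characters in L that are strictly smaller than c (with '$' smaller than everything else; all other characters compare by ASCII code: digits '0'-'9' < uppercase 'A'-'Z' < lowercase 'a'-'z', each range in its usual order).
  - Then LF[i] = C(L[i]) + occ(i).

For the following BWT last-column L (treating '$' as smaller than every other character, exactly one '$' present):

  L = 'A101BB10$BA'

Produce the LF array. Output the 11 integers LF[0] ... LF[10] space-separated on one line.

Char counts: '$':1, '0':2, '1':3, 'A':2, 'B':3
C (first-col start): C('$')=0, C('0')=1, C('1')=3, C('A')=6, C('B')=8
L[0]='A': occ=0, LF[0]=C('A')+0=6+0=6
L[1]='1': occ=0, LF[1]=C('1')+0=3+0=3
L[2]='0': occ=0, LF[2]=C('0')+0=1+0=1
L[3]='1': occ=1, LF[3]=C('1')+1=3+1=4
L[4]='B': occ=0, LF[4]=C('B')+0=8+0=8
L[5]='B': occ=1, LF[5]=C('B')+1=8+1=9
L[6]='1': occ=2, LF[6]=C('1')+2=3+2=5
L[7]='0': occ=1, LF[7]=C('0')+1=1+1=2
L[8]='$': occ=0, LF[8]=C('$')+0=0+0=0
L[9]='B': occ=2, LF[9]=C('B')+2=8+2=10
L[10]='A': occ=1, LF[10]=C('A')+1=6+1=7

Answer: 6 3 1 4 8 9 5 2 0 10 7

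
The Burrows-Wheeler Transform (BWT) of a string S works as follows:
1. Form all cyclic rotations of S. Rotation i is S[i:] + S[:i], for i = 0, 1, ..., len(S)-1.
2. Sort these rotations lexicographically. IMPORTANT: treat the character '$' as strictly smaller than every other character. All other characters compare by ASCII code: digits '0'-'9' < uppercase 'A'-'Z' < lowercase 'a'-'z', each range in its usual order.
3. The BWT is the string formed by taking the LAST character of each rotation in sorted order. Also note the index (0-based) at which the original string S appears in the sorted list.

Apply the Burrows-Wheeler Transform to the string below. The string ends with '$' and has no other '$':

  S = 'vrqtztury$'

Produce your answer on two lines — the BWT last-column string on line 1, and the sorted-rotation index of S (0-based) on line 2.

All 10 rotations (rotation i = S[i:]+S[:i]):
  rot[0] = vrqtztury$
  rot[1] = rqtztury$v
  rot[2] = qtztury$vr
  rot[3] = tztury$vrq
  rot[4] = ztury$vrqt
  rot[5] = tury$vrqtz
  rot[6] = ury$vrqtzt
  rot[7] = ry$vrqtztu
  rot[8] = y$vrqtztur
  rot[9] = $vrqtztury
Sorted (with $ < everything):
  sorted[0] = $vrqtztury  (last char: 'y')
  sorted[1] = qtztury$vr  (last char: 'r')
  sorted[2] = rqtztury$v  (last char: 'v')
  sorted[3] = ry$vrqtztu  (last char: 'u')
  sorted[4] = tury$vrqtz  (last char: 'z')
  sorted[5] = tztury$vrq  (last char: 'q')
  sorted[6] = ury$vrqtzt  (last char: 't')
  sorted[7] = vrqtztury$  (last char: '$')
  sorted[8] = y$vrqtztur  (last char: 'r')
  sorted[9] = ztury$vrqt  (last char: 't')
Last column: yrvuzqt$rt
Original string S is at sorted index 7

Answer: yrvuzqt$rt
7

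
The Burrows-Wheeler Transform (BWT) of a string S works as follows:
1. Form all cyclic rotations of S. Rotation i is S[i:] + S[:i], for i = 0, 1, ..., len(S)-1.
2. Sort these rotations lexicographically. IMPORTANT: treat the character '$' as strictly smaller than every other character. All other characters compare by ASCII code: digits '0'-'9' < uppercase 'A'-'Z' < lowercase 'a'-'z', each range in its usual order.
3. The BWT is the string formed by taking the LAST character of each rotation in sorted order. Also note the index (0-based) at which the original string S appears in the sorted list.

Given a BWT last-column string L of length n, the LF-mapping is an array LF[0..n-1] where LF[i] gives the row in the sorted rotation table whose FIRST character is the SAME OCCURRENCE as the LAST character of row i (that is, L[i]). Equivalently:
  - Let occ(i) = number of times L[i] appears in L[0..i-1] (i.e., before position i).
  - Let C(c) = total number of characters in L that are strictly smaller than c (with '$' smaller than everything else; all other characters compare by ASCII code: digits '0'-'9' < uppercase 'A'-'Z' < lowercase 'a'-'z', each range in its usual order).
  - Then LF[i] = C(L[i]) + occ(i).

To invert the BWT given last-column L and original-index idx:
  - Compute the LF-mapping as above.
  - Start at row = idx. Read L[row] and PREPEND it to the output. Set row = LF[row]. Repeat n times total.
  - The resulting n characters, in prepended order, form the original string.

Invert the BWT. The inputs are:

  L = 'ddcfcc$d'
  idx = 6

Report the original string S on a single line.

LF mapping: 4 5 1 7 2 3 0 6
Walk LF starting at row 6, prepending L[row]:
  step 1: row=6, L[6]='$', prepend. Next row=LF[6]=0
  step 2: row=0, L[0]='d', prepend. Next row=LF[0]=4
  step 3: row=4, L[4]='c', prepend. Next row=LF[4]=2
  step 4: row=2, L[2]='c', prepend. Next row=LF[2]=1
  step 5: row=1, L[1]='d', prepend. Next row=LF[1]=5
  step 6: row=5, L[5]='c', prepend. Next row=LF[5]=3
  step 7: row=3, L[3]='f', prepend. Next row=LF[3]=7
  step 8: row=7, L[7]='d', prepend. Next row=LF[7]=6
Reversed output: dfcdccd$

Answer: dfcdccd$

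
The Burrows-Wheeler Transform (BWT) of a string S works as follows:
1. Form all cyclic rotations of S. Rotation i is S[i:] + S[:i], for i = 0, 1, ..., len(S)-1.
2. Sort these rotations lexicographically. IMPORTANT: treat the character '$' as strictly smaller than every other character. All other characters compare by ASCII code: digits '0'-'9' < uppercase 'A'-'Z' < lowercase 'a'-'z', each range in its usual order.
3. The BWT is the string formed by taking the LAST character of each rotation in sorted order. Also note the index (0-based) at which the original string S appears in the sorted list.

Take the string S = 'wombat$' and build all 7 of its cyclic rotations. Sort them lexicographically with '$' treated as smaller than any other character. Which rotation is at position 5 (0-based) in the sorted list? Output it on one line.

All 7 rotations (rotation i = S[i:]+S[:i]):
  rot[0] = wombat$
  rot[1] = ombat$w
  rot[2] = mbat$wo
  rot[3] = bat$wom
  rot[4] = at$womb
  rot[5] = t$womba
  rot[6] = $wombat
Sorted (with $ < everything):
  sorted[0] = $wombat
  sorted[1] = at$womb
  sorted[2] = bat$wom
  sorted[3] = mbat$wo
  sorted[4] = ombat$w
  sorted[5] = t$womba
  sorted[6] = wombat$
sorted[5] = t$womba

Answer: t$womba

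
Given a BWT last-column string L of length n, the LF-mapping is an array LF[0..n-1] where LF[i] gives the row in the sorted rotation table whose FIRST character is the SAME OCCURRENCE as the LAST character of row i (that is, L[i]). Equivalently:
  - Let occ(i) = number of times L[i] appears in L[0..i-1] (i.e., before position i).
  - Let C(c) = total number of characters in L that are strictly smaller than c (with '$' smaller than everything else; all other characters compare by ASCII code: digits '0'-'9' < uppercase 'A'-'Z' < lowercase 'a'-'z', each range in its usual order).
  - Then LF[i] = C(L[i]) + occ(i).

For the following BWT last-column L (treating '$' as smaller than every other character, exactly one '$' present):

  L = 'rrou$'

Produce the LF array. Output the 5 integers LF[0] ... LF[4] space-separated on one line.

Char counts: '$':1, 'o':1, 'r':2, 'u':1
C (first-col start): C('$')=0, C('o')=1, C('r')=2, C('u')=4
L[0]='r': occ=0, LF[0]=C('r')+0=2+0=2
L[1]='r': occ=1, LF[1]=C('r')+1=2+1=3
L[2]='o': occ=0, LF[2]=C('o')+0=1+0=1
L[3]='u': occ=0, LF[3]=C('u')+0=4+0=4
L[4]='$': occ=0, LF[4]=C('$')+0=0+0=0

Answer: 2 3 1 4 0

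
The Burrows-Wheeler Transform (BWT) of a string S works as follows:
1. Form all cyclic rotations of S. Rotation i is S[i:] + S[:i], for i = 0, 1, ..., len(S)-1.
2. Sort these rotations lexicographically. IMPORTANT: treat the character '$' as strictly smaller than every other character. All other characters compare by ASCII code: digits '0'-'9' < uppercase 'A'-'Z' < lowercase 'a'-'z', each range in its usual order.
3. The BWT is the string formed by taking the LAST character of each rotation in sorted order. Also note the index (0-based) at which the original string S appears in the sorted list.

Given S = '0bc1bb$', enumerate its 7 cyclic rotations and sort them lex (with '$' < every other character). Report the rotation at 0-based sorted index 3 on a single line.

Answer: b$0bc1b

Derivation:
All 7 rotations (rotation i = S[i:]+S[:i]):
  rot[0] = 0bc1bb$
  rot[1] = bc1bb$0
  rot[2] = c1bb$0b
  rot[3] = 1bb$0bc
  rot[4] = bb$0bc1
  rot[5] = b$0bc1b
  rot[6] = $0bc1bb
Sorted (with $ < everything):
  sorted[0] = $0bc1bb
  sorted[1] = 0bc1bb$
  sorted[2] = 1bb$0bc
  sorted[3] = b$0bc1b
  sorted[4] = bb$0bc1
  sorted[5] = bc1bb$0
  sorted[6] = c1bb$0b
sorted[3] = b$0bc1b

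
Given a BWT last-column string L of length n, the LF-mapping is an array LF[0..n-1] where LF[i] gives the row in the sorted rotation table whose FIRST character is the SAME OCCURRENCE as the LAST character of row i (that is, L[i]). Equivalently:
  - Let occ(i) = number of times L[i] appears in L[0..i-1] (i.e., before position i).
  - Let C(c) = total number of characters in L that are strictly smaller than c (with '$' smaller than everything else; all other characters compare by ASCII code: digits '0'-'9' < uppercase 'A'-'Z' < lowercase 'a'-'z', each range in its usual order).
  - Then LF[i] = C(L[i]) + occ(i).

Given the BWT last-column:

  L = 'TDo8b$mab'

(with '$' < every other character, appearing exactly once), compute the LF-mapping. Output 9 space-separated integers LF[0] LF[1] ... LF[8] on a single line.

Char counts: '$':1, '8':1, 'D':1, 'T':1, 'a':1, 'b':2, 'm':1, 'o':1
C (first-col start): C('$')=0, C('8')=1, C('D')=2, C('T')=3, C('a')=4, C('b')=5, C('m')=7, C('o')=8
L[0]='T': occ=0, LF[0]=C('T')+0=3+0=3
L[1]='D': occ=0, LF[1]=C('D')+0=2+0=2
L[2]='o': occ=0, LF[2]=C('o')+0=8+0=8
L[3]='8': occ=0, LF[3]=C('8')+0=1+0=1
L[4]='b': occ=0, LF[4]=C('b')+0=5+0=5
L[5]='$': occ=0, LF[5]=C('$')+0=0+0=0
L[6]='m': occ=0, LF[6]=C('m')+0=7+0=7
L[7]='a': occ=0, LF[7]=C('a')+0=4+0=4
L[8]='b': occ=1, LF[8]=C('b')+1=5+1=6

Answer: 3 2 8 1 5 0 7 4 6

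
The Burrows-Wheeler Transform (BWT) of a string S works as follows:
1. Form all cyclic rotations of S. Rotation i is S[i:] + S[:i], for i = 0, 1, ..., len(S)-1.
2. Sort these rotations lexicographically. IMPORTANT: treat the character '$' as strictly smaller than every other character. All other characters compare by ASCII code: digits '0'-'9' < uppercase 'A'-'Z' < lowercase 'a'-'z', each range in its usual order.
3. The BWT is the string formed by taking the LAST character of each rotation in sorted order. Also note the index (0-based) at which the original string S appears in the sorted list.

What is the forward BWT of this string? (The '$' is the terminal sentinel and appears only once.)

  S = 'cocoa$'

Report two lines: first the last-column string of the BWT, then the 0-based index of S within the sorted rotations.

All 6 rotations (rotation i = S[i:]+S[:i]):
  rot[0] = cocoa$
  rot[1] = ocoa$c
  rot[2] = coa$co
  rot[3] = oa$coc
  rot[4] = a$coco
  rot[5] = $cocoa
Sorted (with $ < everything):
  sorted[0] = $cocoa  (last char: 'a')
  sorted[1] = a$coco  (last char: 'o')
  sorted[2] = coa$co  (last char: 'o')
  sorted[3] = cocoa$  (last char: '$')
  sorted[4] = oa$coc  (last char: 'c')
  sorted[5] = ocoa$c  (last char: 'c')
Last column: aoo$cc
Original string S is at sorted index 3

Answer: aoo$cc
3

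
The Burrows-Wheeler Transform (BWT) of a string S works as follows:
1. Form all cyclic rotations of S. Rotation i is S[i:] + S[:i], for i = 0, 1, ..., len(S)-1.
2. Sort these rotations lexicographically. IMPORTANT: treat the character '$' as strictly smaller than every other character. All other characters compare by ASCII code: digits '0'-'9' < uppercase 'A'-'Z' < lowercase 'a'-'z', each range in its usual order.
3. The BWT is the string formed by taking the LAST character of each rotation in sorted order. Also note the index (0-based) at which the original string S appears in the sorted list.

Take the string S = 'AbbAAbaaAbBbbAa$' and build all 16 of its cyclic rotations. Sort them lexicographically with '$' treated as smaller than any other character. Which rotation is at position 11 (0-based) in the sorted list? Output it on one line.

Answer: bAa$AbbAAbaaAbBb

Derivation:
All 16 rotations (rotation i = S[i:]+S[:i]):
  rot[0] = AbbAAbaaAbBbbAa$
  rot[1] = bbAAbaaAbBbbAa$A
  rot[2] = bAAbaaAbBbbAa$Ab
  rot[3] = AAbaaAbBbbAa$Abb
  rot[4] = AbaaAbBbbAa$AbbA
  rot[5] = baaAbBbbAa$AbbAA
  rot[6] = aaAbBbbAa$AbbAAb
  rot[7] = aAbBbbAa$AbbAAba
  rot[8] = AbBbbAa$AbbAAbaa
  rot[9] = bBbbAa$AbbAAbaaA
  rot[10] = BbbAa$AbbAAbaaAb
  rot[11] = bbAa$AbbAAbaaAbB
  rot[12] = bAa$AbbAAbaaAbBb
  rot[13] = Aa$AbbAAbaaAbBbb
  rot[14] = a$AbbAAbaaAbBbbA
  rot[15] = $AbbAAbaaAbBbbAa
Sorted (with $ < everything):
  sorted[0] = $AbbAAbaaAbBbbAa
  sorted[1] = AAbaaAbBbbAa$Abb
  sorted[2] = Aa$AbbAAbaaAbBbb
  sorted[3] = AbBbbAa$AbbAAbaa
  sorted[4] = AbaaAbBbbAa$AbbA
  sorted[5] = AbbAAbaaAbBbbAa$
  sorted[6] = BbbAa$AbbAAbaaAb
  sorted[7] = a$AbbAAbaaAbBbbA
  sorted[8] = aAbBbbAa$AbbAAba
  sorted[9] = aaAbBbbAa$AbbAAb
  sorted[10] = bAAbaaAbBbbAa$Ab
  sorted[11] = bAa$AbbAAbaaAbBb
  sorted[12] = bBbbAa$AbbAAbaaA
  sorted[13] = baaAbBbbAa$AbbAA
  sorted[14] = bbAAbaaAbBbbAa$A
  sorted[15] = bbAa$AbbAAbaaAbB
sorted[11] = bAa$AbbAAbaaAbBb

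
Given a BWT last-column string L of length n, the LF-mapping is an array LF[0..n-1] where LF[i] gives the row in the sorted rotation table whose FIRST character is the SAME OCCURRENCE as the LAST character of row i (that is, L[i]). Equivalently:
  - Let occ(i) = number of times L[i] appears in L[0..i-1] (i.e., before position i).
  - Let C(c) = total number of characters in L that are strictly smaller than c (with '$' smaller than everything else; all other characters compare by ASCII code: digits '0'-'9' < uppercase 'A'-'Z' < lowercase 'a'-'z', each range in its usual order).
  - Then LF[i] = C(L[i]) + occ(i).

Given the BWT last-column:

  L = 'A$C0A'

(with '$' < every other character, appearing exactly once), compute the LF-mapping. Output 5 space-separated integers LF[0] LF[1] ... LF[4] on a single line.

Char counts: '$':1, '0':1, 'A':2, 'C':1
C (first-col start): C('$')=0, C('0')=1, C('A')=2, C('C')=4
L[0]='A': occ=0, LF[0]=C('A')+0=2+0=2
L[1]='$': occ=0, LF[1]=C('$')+0=0+0=0
L[2]='C': occ=0, LF[2]=C('C')+0=4+0=4
L[3]='0': occ=0, LF[3]=C('0')+0=1+0=1
L[4]='A': occ=1, LF[4]=C('A')+1=2+1=3

Answer: 2 0 4 1 3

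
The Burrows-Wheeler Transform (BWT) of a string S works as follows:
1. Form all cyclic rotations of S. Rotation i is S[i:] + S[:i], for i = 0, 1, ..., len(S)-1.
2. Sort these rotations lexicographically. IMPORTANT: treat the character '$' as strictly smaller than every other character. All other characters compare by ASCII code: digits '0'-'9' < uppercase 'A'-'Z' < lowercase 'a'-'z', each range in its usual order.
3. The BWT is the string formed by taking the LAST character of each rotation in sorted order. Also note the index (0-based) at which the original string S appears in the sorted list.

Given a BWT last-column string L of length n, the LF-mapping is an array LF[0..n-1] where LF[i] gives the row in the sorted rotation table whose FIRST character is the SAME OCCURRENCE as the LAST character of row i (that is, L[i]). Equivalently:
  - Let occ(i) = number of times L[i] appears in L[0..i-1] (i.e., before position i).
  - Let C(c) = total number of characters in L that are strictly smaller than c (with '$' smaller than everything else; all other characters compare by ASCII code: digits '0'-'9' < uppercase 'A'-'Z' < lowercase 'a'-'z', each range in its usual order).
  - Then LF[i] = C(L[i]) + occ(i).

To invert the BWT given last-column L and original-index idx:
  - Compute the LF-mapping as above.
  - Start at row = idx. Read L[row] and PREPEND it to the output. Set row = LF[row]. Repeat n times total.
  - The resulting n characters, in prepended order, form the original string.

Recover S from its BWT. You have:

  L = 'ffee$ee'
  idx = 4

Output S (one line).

Answer: efeeef$

Derivation:
LF mapping: 5 6 1 2 0 3 4
Walk LF starting at row 4, prepending L[row]:
  step 1: row=4, L[4]='$', prepend. Next row=LF[4]=0
  step 2: row=0, L[0]='f', prepend. Next row=LF[0]=5
  step 3: row=5, L[5]='e', prepend. Next row=LF[5]=3
  step 4: row=3, L[3]='e', prepend. Next row=LF[3]=2
  step 5: row=2, L[2]='e', prepend. Next row=LF[2]=1
  step 6: row=1, L[1]='f', prepend. Next row=LF[1]=6
  step 7: row=6, L[6]='e', prepend. Next row=LF[6]=4
Reversed output: efeeef$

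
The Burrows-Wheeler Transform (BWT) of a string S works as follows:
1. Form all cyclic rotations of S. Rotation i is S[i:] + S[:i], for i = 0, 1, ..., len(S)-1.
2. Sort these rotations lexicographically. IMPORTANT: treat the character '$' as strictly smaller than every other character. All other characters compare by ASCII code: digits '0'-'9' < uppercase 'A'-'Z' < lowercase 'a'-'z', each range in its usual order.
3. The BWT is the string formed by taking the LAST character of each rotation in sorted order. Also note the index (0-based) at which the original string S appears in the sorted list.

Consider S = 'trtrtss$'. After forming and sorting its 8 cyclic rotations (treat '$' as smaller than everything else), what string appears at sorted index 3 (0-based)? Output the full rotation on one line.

Answer: s$trtrts

Derivation:
All 8 rotations (rotation i = S[i:]+S[:i]):
  rot[0] = trtrtss$
  rot[1] = rtrtss$t
  rot[2] = trtss$tr
  rot[3] = rtss$trt
  rot[4] = tss$trtr
  rot[5] = ss$trtrt
  rot[6] = s$trtrts
  rot[7] = $trtrtss
Sorted (with $ < everything):
  sorted[0] = $trtrtss
  sorted[1] = rtrtss$t
  sorted[2] = rtss$trt
  sorted[3] = s$trtrts
  sorted[4] = ss$trtrt
  sorted[5] = trtrtss$
  sorted[6] = trtss$tr
  sorted[7] = tss$trtr
sorted[3] = s$trtrts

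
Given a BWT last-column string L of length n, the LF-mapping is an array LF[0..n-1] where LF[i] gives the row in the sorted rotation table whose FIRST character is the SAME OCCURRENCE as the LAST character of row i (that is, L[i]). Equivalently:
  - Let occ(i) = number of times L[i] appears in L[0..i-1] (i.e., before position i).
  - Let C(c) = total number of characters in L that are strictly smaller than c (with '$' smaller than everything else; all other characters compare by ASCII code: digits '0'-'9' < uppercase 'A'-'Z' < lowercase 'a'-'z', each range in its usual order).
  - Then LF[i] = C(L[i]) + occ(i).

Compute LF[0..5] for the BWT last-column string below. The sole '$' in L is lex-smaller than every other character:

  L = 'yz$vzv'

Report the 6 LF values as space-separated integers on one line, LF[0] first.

Char counts: '$':1, 'v':2, 'y':1, 'z':2
C (first-col start): C('$')=0, C('v')=1, C('y')=3, C('z')=4
L[0]='y': occ=0, LF[0]=C('y')+0=3+0=3
L[1]='z': occ=0, LF[1]=C('z')+0=4+0=4
L[2]='$': occ=0, LF[2]=C('$')+0=0+0=0
L[3]='v': occ=0, LF[3]=C('v')+0=1+0=1
L[4]='z': occ=1, LF[4]=C('z')+1=4+1=5
L[5]='v': occ=1, LF[5]=C('v')+1=1+1=2

Answer: 3 4 0 1 5 2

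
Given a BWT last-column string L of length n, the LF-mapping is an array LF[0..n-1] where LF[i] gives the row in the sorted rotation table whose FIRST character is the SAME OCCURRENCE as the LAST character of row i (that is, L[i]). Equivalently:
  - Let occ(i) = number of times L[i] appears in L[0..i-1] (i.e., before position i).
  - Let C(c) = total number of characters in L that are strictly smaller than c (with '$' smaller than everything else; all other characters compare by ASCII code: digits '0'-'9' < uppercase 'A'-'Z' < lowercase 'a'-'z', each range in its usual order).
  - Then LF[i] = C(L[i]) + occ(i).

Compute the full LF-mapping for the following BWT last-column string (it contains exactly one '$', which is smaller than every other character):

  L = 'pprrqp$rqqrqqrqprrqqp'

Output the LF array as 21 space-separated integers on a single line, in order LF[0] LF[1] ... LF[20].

Char counts: '$':1, 'p':5, 'q':8, 'r':7
C (first-col start): C('$')=0, C('p')=1, C('q')=6, C('r')=14
L[0]='p': occ=0, LF[0]=C('p')+0=1+0=1
L[1]='p': occ=1, LF[1]=C('p')+1=1+1=2
L[2]='r': occ=0, LF[2]=C('r')+0=14+0=14
L[3]='r': occ=1, LF[3]=C('r')+1=14+1=15
L[4]='q': occ=0, LF[4]=C('q')+0=6+0=6
L[5]='p': occ=2, LF[5]=C('p')+2=1+2=3
L[6]='$': occ=0, LF[6]=C('$')+0=0+0=0
L[7]='r': occ=2, LF[7]=C('r')+2=14+2=16
L[8]='q': occ=1, LF[8]=C('q')+1=6+1=7
L[9]='q': occ=2, LF[9]=C('q')+2=6+2=8
L[10]='r': occ=3, LF[10]=C('r')+3=14+3=17
L[11]='q': occ=3, LF[11]=C('q')+3=6+3=9
L[12]='q': occ=4, LF[12]=C('q')+4=6+4=10
L[13]='r': occ=4, LF[13]=C('r')+4=14+4=18
L[14]='q': occ=5, LF[14]=C('q')+5=6+5=11
L[15]='p': occ=3, LF[15]=C('p')+3=1+3=4
L[16]='r': occ=5, LF[16]=C('r')+5=14+5=19
L[17]='r': occ=6, LF[17]=C('r')+6=14+6=20
L[18]='q': occ=6, LF[18]=C('q')+6=6+6=12
L[19]='q': occ=7, LF[19]=C('q')+7=6+7=13
L[20]='p': occ=4, LF[20]=C('p')+4=1+4=5

Answer: 1 2 14 15 6 3 0 16 7 8 17 9 10 18 11 4 19 20 12 13 5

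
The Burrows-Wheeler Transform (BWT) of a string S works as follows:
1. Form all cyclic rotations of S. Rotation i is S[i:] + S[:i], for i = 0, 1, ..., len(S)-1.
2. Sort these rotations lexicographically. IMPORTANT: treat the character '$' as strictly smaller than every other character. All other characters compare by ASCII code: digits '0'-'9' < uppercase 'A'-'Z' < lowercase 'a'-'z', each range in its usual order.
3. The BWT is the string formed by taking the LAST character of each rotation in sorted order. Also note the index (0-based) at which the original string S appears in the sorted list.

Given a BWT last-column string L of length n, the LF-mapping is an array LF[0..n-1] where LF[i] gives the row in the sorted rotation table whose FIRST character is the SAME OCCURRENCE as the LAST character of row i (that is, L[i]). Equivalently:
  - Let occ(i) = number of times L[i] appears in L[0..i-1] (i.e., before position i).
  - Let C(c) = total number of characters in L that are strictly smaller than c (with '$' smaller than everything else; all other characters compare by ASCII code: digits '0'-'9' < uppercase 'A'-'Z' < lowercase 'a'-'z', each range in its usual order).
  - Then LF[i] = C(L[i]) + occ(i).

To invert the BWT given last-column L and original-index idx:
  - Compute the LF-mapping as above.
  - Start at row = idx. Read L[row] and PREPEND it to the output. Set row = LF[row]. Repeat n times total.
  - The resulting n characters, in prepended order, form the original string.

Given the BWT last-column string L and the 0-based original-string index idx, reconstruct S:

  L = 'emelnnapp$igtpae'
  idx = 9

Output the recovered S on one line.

LF mapping: 3 9 4 8 10 11 1 12 13 0 7 6 15 14 2 5
Walk LF starting at row 9, prepending L[row]:
  step 1: row=9, L[9]='$', prepend. Next row=LF[9]=0
  step 2: row=0, L[0]='e', prepend. Next row=LF[0]=3
  step 3: row=3, L[3]='l', prepend. Next row=LF[3]=8
  step 4: row=8, L[8]='p', prepend. Next row=LF[8]=13
  step 5: row=13, L[13]='p', prepend. Next row=LF[13]=14
  step 6: row=14, L[14]='a', prepend. Next row=LF[14]=2
  step 7: row=2, L[2]='e', prepend. Next row=LF[2]=4
  step 8: row=4, L[4]='n', prepend. Next row=LF[4]=10
  step 9: row=10, L[10]='i', prepend. Next row=LF[10]=7
  step 10: row=7, L[7]='p', prepend. Next row=LF[7]=12
  step 11: row=12, L[12]='t', prepend. Next row=LF[12]=15
  step 12: row=15, L[15]='e', prepend. Next row=LF[15]=5
  step 13: row=5, L[5]='n', prepend. Next row=LF[5]=11
  step 14: row=11, L[11]='g', prepend. Next row=LF[11]=6
  step 15: row=6, L[6]='a', prepend. Next row=LF[6]=1
  step 16: row=1, L[1]='m', prepend. Next row=LF[1]=9
Reversed output: magnetpineapple$

Answer: magnetpineapple$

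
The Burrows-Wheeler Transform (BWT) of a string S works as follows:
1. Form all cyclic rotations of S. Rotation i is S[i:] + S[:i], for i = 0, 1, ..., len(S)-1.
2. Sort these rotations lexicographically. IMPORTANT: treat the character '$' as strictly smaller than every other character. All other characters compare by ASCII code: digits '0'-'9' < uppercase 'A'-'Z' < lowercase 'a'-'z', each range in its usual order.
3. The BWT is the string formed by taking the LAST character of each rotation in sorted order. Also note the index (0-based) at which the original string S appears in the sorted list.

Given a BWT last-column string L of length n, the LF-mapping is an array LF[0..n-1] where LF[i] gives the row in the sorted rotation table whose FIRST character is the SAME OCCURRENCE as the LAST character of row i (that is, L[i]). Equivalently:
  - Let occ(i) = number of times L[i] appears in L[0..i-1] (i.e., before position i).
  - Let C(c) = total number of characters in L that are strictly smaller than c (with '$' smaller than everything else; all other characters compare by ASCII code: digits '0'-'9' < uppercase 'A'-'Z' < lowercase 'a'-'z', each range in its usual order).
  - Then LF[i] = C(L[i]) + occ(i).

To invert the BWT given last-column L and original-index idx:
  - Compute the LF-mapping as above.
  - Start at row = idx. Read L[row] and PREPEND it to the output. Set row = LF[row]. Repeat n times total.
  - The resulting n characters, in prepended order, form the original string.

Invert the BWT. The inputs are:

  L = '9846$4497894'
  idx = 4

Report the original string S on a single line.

LF mapping: 9 7 1 5 0 2 3 10 6 8 11 4
Walk LF starting at row 4, prepending L[row]:
  step 1: row=4, L[4]='$', prepend. Next row=LF[4]=0
  step 2: row=0, L[0]='9', prepend. Next row=LF[0]=9
  step 3: row=9, L[9]='8', prepend. Next row=LF[9]=8
  step 4: row=8, L[8]='7', prepend. Next row=LF[8]=6
  step 5: row=6, L[6]='4', prepend. Next row=LF[6]=3
  step 6: row=3, L[3]='6', prepend. Next row=LF[3]=5
  step 7: row=5, L[5]='4', prepend. Next row=LF[5]=2
  step 8: row=2, L[2]='4', prepend. Next row=LF[2]=1
  step 9: row=1, L[1]='8', prepend. Next row=LF[1]=7
  step 10: row=7, L[7]='9', prepend. Next row=LF[7]=10
  step 11: row=10, L[10]='9', prepend. Next row=LF[10]=11
  step 12: row=11, L[11]='4', prepend. Next row=LF[11]=4
Reversed output: 49984464789$

Answer: 49984464789$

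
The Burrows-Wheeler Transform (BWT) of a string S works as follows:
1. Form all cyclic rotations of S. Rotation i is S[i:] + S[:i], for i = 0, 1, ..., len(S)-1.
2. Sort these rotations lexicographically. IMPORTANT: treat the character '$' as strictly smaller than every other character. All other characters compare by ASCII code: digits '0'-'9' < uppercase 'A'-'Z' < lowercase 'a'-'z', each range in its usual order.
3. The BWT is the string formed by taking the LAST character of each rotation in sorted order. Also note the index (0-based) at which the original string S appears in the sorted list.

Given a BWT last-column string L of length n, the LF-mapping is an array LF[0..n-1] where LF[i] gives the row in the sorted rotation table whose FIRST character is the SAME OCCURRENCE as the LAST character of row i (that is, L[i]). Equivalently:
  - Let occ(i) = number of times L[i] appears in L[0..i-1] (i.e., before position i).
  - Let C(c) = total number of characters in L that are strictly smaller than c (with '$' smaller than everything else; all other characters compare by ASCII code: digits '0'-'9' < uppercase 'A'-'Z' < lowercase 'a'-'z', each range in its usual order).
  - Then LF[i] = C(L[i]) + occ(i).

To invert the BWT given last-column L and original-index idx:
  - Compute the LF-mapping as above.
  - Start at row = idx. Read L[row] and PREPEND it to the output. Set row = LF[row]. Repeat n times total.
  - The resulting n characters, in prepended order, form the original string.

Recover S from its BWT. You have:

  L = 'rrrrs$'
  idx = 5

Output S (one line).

Answer: srrrr$

Derivation:
LF mapping: 1 2 3 4 5 0
Walk LF starting at row 5, prepending L[row]:
  step 1: row=5, L[5]='$', prepend. Next row=LF[5]=0
  step 2: row=0, L[0]='r', prepend. Next row=LF[0]=1
  step 3: row=1, L[1]='r', prepend. Next row=LF[1]=2
  step 4: row=2, L[2]='r', prepend. Next row=LF[2]=3
  step 5: row=3, L[3]='r', prepend. Next row=LF[3]=4
  step 6: row=4, L[4]='s', prepend. Next row=LF[4]=5
Reversed output: srrrr$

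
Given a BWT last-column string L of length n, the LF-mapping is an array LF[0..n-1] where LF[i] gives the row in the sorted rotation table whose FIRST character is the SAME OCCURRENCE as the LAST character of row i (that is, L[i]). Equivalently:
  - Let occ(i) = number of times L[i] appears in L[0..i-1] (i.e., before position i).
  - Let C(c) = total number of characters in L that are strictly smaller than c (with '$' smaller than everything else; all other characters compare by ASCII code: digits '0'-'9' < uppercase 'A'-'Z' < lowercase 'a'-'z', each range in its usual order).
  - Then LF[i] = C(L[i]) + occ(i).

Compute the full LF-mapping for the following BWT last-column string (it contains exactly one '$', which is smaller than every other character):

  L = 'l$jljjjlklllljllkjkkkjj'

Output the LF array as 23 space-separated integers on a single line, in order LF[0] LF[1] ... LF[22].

Answer: 14 0 1 15 2 3 4 16 9 17 18 19 20 5 21 22 10 6 11 12 13 7 8

Derivation:
Char counts: '$':1, 'j':8, 'k':5, 'l':9
C (first-col start): C('$')=0, C('j')=1, C('k')=9, C('l')=14
L[0]='l': occ=0, LF[0]=C('l')+0=14+0=14
L[1]='$': occ=0, LF[1]=C('$')+0=0+0=0
L[2]='j': occ=0, LF[2]=C('j')+0=1+0=1
L[3]='l': occ=1, LF[3]=C('l')+1=14+1=15
L[4]='j': occ=1, LF[4]=C('j')+1=1+1=2
L[5]='j': occ=2, LF[5]=C('j')+2=1+2=3
L[6]='j': occ=3, LF[6]=C('j')+3=1+3=4
L[7]='l': occ=2, LF[7]=C('l')+2=14+2=16
L[8]='k': occ=0, LF[8]=C('k')+0=9+0=9
L[9]='l': occ=3, LF[9]=C('l')+3=14+3=17
L[10]='l': occ=4, LF[10]=C('l')+4=14+4=18
L[11]='l': occ=5, LF[11]=C('l')+5=14+5=19
L[12]='l': occ=6, LF[12]=C('l')+6=14+6=20
L[13]='j': occ=4, LF[13]=C('j')+4=1+4=5
L[14]='l': occ=7, LF[14]=C('l')+7=14+7=21
L[15]='l': occ=8, LF[15]=C('l')+8=14+8=22
L[16]='k': occ=1, LF[16]=C('k')+1=9+1=10
L[17]='j': occ=5, LF[17]=C('j')+5=1+5=6
L[18]='k': occ=2, LF[18]=C('k')+2=9+2=11
L[19]='k': occ=3, LF[19]=C('k')+3=9+3=12
L[20]='k': occ=4, LF[20]=C('k')+4=9+4=13
L[21]='j': occ=6, LF[21]=C('j')+6=1+6=7
L[22]='j': occ=7, LF[22]=C('j')+7=1+7=8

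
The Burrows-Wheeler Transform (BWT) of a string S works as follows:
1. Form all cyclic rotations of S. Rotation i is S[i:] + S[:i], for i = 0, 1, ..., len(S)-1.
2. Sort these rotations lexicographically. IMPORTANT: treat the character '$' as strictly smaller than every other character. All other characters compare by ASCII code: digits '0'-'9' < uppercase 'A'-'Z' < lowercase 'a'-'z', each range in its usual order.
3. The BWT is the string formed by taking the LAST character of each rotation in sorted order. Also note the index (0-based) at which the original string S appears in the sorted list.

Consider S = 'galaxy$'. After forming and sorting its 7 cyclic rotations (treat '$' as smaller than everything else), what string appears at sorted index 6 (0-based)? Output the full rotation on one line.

Answer: y$galax

Derivation:
All 7 rotations (rotation i = S[i:]+S[:i]):
  rot[0] = galaxy$
  rot[1] = alaxy$g
  rot[2] = laxy$ga
  rot[3] = axy$gal
  rot[4] = xy$gala
  rot[5] = y$galax
  rot[6] = $galaxy
Sorted (with $ < everything):
  sorted[0] = $galaxy
  sorted[1] = alaxy$g
  sorted[2] = axy$gal
  sorted[3] = galaxy$
  sorted[4] = laxy$ga
  sorted[5] = xy$gala
  sorted[6] = y$galax
sorted[6] = y$galax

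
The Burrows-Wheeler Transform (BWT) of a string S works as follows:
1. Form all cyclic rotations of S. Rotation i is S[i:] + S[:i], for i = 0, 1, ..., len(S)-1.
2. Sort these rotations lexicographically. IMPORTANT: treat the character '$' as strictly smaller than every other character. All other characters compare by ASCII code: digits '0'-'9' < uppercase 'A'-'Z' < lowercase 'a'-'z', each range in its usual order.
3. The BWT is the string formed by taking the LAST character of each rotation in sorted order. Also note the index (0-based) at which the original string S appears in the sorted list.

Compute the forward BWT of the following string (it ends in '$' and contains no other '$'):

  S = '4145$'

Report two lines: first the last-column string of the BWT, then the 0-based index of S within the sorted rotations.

Answer: 54$14
2

Derivation:
All 5 rotations (rotation i = S[i:]+S[:i]):
  rot[0] = 4145$
  rot[1] = 145$4
  rot[2] = 45$41
  rot[3] = 5$414
  rot[4] = $4145
Sorted (with $ < everything):
  sorted[0] = $4145  (last char: '5')
  sorted[1] = 145$4  (last char: '4')
  sorted[2] = 4145$  (last char: '$')
  sorted[3] = 45$41  (last char: '1')
  sorted[4] = 5$414  (last char: '4')
Last column: 54$14
Original string S is at sorted index 2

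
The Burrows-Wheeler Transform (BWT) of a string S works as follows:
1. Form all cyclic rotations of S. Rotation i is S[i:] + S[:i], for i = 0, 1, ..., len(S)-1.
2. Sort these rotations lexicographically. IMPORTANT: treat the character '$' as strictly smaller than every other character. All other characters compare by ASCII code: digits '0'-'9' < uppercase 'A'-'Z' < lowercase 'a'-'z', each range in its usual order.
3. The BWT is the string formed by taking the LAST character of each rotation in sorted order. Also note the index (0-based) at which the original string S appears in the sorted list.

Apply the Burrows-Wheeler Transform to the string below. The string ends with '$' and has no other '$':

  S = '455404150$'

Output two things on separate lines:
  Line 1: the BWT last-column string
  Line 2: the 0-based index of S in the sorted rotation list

All 10 rotations (rotation i = S[i:]+S[:i]):
  rot[0] = 455404150$
  rot[1] = 55404150$4
  rot[2] = 5404150$45
  rot[3] = 404150$455
  rot[4] = 04150$4554
  rot[5] = 4150$45540
  rot[6] = 150$455404
  rot[7] = 50$4554041
  rot[8] = 0$45540415
  rot[9] = $455404150
Sorted (with $ < everything):
  sorted[0] = $455404150  (last char: '0')
  sorted[1] = 0$45540415  (last char: '5')
  sorted[2] = 04150$4554  (last char: '4')
  sorted[3] = 150$455404  (last char: '4')
  sorted[4] = 404150$455  (last char: '5')
  sorted[5] = 4150$45540  (last char: '0')
  sorted[6] = 455404150$  (last char: '$')
  sorted[7] = 50$4554041  (last char: '1')
  sorted[8] = 5404150$45  (last char: '5')
  sorted[9] = 55404150$4  (last char: '4')
Last column: 054450$154
Original string S is at sorted index 6

Answer: 054450$154
6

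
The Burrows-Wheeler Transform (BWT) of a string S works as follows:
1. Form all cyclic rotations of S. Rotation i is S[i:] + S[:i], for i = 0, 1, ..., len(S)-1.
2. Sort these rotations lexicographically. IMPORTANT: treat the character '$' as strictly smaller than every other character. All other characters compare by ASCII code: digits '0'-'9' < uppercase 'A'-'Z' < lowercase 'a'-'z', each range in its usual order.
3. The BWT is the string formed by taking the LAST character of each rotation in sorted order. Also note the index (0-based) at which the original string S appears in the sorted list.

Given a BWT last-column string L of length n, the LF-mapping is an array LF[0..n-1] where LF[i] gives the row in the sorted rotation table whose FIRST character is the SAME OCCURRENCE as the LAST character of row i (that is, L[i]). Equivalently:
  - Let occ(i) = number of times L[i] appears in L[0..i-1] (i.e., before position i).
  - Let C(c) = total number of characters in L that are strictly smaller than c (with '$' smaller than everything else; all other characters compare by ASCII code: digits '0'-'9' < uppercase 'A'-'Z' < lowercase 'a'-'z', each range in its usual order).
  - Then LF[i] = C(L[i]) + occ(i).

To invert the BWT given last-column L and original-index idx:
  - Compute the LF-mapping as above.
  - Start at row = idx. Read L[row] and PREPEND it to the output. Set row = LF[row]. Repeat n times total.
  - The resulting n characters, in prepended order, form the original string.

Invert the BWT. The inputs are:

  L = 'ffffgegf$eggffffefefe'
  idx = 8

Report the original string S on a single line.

LF mapping: 6 7 8 9 17 1 18 10 0 2 19 20 11 12 13 14 3 15 4 16 5
Walk LF starting at row 8, prepending L[row]:
  step 1: row=8, L[8]='$', prepend. Next row=LF[8]=0
  step 2: row=0, L[0]='f', prepend. Next row=LF[0]=6
  step 3: row=6, L[6]='g', prepend. Next row=LF[6]=18
  step 4: row=18, L[18]='e', prepend. Next row=LF[18]=4
  step 5: row=4, L[4]='g', prepend. Next row=LF[4]=17
  step 6: row=17, L[17]='f', prepend. Next row=LF[17]=15
  step 7: row=15, L[15]='f', prepend. Next row=LF[15]=14
  step 8: row=14, L[14]='f', prepend. Next row=LF[14]=13
  step 9: row=13, L[13]='f', prepend. Next row=LF[13]=12
  step 10: row=12, L[12]='f', prepend. Next row=LF[12]=11
  step 11: row=11, L[11]='g', prepend. Next row=LF[11]=20
  step 12: row=20, L[20]='e', prepend. Next row=LF[20]=5
  step 13: row=5, L[5]='e', prepend. Next row=LF[5]=1
  step 14: row=1, L[1]='f', prepend. Next row=LF[1]=7
  step 15: row=7, L[7]='f', prepend. Next row=LF[7]=10
  step 16: row=10, L[10]='g', prepend. Next row=LF[10]=19
  step 17: row=19, L[19]='f', prepend. Next row=LF[19]=16
  step 18: row=16, L[16]='e', prepend. Next row=LF[16]=3
  step 19: row=3, L[3]='f', prepend. Next row=LF[3]=9
  step 20: row=9, L[9]='e', prepend. Next row=LF[9]=2
  step 21: row=2, L[2]='f', prepend. Next row=LF[2]=8
Reversed output: fefefgffeegfffffgegf$

Answer: fefefgffeegfffffgegf$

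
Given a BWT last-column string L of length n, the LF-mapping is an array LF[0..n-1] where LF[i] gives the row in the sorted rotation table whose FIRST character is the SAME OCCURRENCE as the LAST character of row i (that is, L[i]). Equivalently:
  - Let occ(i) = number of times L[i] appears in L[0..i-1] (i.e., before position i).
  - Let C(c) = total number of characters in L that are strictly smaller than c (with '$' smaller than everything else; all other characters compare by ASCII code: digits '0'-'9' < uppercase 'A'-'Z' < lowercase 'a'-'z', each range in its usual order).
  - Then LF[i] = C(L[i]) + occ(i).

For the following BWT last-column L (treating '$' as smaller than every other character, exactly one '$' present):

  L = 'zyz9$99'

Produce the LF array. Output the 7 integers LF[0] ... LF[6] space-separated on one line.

Answer: 5 4 6 1 0 2 3

Derivation:
Char counts: '$':1, '9':3, 'y':1, 'z':2
C (first-col start): C('$')=0, C('9')=1, C('y')=4, C('z')=5
L[0]='z': occ=0, LF[0]=C('z')+0=5+0=5
L[1]='y': occ=0, LF[1]=C('y')+0=4+0=4
L[2]='z': occ=1, LF[2]=C('z')+1=5+1=6
L[3]='9': occ=0, LF[3]=C('9')+0=1+0=1
L[4]='$': occ=0, LF[4]=C('$')+0=0+0=0
L[5]='9': occ=1, LF[5]=C('9')+1=1+1=2
L[6]='9': occ=2, LF[6]=C('9')+2=1+2=3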